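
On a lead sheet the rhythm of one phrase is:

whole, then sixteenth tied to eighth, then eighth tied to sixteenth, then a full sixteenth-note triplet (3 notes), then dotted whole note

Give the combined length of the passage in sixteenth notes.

48

In sixteenth notes: whole = 16; sixteenth tied to eighth (sixteenth + eighth) = 3; eighth tied to sixteenth (eighth + sixteenth) = 3; a full sixteenth-note triplet (3 notes) (three triplet sixteenths span one eighth) = 2; dotted whole note = 24.
Total: 16 + 3 + 3 + 2 + 24 = 48 sixteenth notes.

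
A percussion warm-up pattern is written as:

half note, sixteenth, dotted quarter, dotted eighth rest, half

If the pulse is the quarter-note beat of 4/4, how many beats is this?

One quarter-note beat = 4 sixteenth notes.
Express everything in sixteenth notes: half note = 8; sixteenth = 1; dotted quarter = 6; dotted eighth rest = 3; half = 8.
Adding: 8 + 1 + 6 + 3 + 8 = 26.
26 ÷ 4 = 6.5 beats.

6.5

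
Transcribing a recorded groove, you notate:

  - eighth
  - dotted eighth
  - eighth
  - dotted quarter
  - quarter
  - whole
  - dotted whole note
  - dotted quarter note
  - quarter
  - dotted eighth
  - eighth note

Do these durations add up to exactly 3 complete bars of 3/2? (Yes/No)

Yes

One bar of 3/2 = 24 sixteenth notes, so 3 bars = 72.
In sixteenth notes: eighth = 2; dotted eighth = 3; eighth = 2; dotted quarter = 6; quarter = 4; whole = 16; dotted whole note = 24; dotted quarter note = 6; quarter = 4; dotted eighth = 3; eighth note = 2.
Sum: 2 + 3 + 2 + 6 + 4 + 16 + 24 + 6 + 4 + 3 + 2 = 72.
72 equals 72, so the answer is Yes.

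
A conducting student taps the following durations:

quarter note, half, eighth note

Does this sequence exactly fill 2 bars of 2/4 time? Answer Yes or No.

One bar of 2/4 = 4 eighth notes, so 2 bars = 8.
In eighth notes: quarter note = 2; half = 4; eighth note = 1.
Altogether 2 + 4 + 1 = 7.
7 falls short of 8, so the answer is No.

No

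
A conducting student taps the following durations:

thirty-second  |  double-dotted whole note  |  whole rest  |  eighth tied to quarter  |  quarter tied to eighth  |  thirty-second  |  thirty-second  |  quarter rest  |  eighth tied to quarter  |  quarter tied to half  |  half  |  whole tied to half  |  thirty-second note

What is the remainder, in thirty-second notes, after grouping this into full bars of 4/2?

32

One bar of 4/2 = 64 thirty-second notes.
Working in thirty-second notes: thirty-second = 1; double-dotted whole note = 56; whole rest = 32; eighth tied to quarter (eighth + quarter) = 12; quarter tied to eighth (quarter + eighth) = 12; thirty-second = 1; thirty-second = 1; quarter rest = 8; eighth tied to quarter (eighth + quarter) = 12; quarter tied to half (quarter + half) = 24; half = 16; whole tied to half (whole + half) = 48; thirty-second note = 1.
Sum: 1 + 56 + 32 + 12 + 12 + 1 + 1 + 8 + 12 + 24 + 16 + 48 + 1 = 224.
224 ÷ 64 = 3 complete bars with 32 thirty-second notes remaining.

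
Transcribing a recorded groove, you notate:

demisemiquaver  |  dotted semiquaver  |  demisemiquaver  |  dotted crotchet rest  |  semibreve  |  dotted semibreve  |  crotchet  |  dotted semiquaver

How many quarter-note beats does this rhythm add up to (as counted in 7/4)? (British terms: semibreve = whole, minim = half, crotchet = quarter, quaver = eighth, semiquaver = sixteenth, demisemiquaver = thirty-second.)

One quarter-note beat = 8 thirty-second notes.
Express everything in thirty-second notes: demisemiquaver = 1; dotted semiquaver = 3; demisemiquaver = 1; dotted crotchet rest = 12; semibreve = 32; dotted semibreve = 48; crotchet = 8; dotted semiquaver = 3.
Adding: 1 + 3 + 1 + 12 + 32 + 48 + 8 + 3 = 108.
108 ÷ 8 = 13.5 beats.

13.5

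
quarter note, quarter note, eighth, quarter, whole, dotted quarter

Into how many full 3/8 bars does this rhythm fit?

One bar of 3/8 = 3 eighth notes.
In eighth notes: quarter note = 2; quarter note = 2; eighth = 1; quarter = 2; whole = 8; dotted quarter = 3.
Adding: 2 + 2 + 1 + 2 + 8 + 3 = 18.
18 ÷ 3 = 6 complete bars with 0 left over.

6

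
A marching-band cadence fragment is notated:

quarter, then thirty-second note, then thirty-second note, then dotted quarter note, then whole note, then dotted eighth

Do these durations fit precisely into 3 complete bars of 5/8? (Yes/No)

One bar of 5/8 = 20 thirty-second notes, so 3 bars = 60.
Working in thirty-second notes: quarter = 8; thirty-second note = 1; thirty-second note = 1; dotted quarter note = 12; whole note = 32; dotted eighth = 6.
Adding: 8 + 1 + 1 + 12 + 32 + 6 = 60.
60 equals 60, so the answer is Yes.

Yes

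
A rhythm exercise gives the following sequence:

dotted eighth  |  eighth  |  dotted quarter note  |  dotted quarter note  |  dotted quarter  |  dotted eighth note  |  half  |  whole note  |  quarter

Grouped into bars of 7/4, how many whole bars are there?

1

One bar of 7/4 = 28 sixteenth notes.
Express everything in sixteenth notes: dotted eighth = 3; eighth = 2; dotted quarter note = 6; dotted quarter note = 6; dotted quarter = 6; dotted eighth note = 3; half = 8; whole note = 16; quarter = 4.
Sum: 3 + 2 + 6 + 6 + 6 + 3 + 8 + 16 + 4 = 54.
54 ÷ 28 = 1 complete bar with 26 left over.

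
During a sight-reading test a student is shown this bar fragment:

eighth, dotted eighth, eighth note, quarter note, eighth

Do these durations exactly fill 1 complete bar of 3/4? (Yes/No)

No

One bar of 3/4 = 12 sixteenth notes.
In sixteenth notes: eighth = 2; dotted eighth = 3; eighth note = 2; quarter note = 4; eighth = 2.
Total: 2 + 3 + 2 + 4 + 2 = 13.
13 exceeds 12, so the answer is No.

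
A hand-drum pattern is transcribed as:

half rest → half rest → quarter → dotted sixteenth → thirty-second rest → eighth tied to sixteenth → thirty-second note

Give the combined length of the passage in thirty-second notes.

In thirty-second notes: half rest = 16; half rest = 16; quarter = 8; dotted sixteenth = 3; thirty-second rest = 1; eighth tied to sixteenth (eighth + sixteenth) = 6; thirty-second note = 1.
Adding: 16 + 16 + 8 + 3 + 1 + 6 + 1 = 51 thirty-second notes.

51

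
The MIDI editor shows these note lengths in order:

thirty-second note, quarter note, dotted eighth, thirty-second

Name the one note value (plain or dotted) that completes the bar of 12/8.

The bar of 12/8 = 48 thirty-second notes.
Each duration in thirty-second notes: thirty-second note = 1; quarter note = 8; dotted eighth = 6; thirty-second = 1.
Total: 1 + 8 + 6 + 1 = 16.
Remaining: 48 − 16 = 32 thirty-second notes, which is a whole note.

whole note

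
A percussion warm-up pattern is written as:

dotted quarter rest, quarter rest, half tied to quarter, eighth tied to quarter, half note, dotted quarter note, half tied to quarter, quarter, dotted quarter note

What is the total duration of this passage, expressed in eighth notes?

32

Working in eighth notes: dotted quarter rest = 3; quarter rest = 2; half tied to quarter (half + quarter) = 6; eighth tied to quarter (eighth + quarter) = 3; half note = 4; dotted quarter note = 3; half tied to quarter (half + quarter) = 6; quarter = 2; dotted quarter note = 3.
Adding: 3 + 2 + 6 + 3 + 4 + 3 + 6 + 2 + 3 = 32 eighth notes.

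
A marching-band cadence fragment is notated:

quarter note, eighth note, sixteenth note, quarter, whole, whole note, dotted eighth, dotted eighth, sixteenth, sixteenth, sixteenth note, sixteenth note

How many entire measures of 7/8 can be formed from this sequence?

3

One bar of 7/8 = 14 sixteenth notes.
Working in sixteenth notes: quarter note = 4; eighth note = 2; sixteenth note = 1; quarter = 4; whole = 16; whole note = 16; dotted eighth = 3; dotted eighth = 3; sixteenth = 1; sixteenth = 1; sixteenth note = 1; sixteenth note = 1.
Adding: 4 + 2 + 1 + 4 + 16 + 16 + 3 + 3 + 1 + 1 + 1 + 1 = 53.
53 ÷ 14 = 3 complete bars with 11 left over.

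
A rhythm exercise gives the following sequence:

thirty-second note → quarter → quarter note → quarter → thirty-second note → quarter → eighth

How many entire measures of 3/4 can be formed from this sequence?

1

One bar of 3/4 = 24 thirty-second notes.
Working in thirty-second notes: thirty-second note = 1; quarter = 8; quarter note = 8; quarter = 8; thirty-second note = 1; quarter = 8; eighth = 4.
Total: 1 + 8 + 8 + 8 + 1 + 8 + 4 = 38.
38 ÷ 24 = 1 complete bar with 14 left over.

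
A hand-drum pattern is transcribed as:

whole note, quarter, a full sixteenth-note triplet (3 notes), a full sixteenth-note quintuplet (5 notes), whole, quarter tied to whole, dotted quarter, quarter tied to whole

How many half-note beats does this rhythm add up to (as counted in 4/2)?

11

One half-note beat = 4 eighth notes.
Express everything in eighth notes: whole note = 8; quarter = 2; a full sixteenth-note triplet (3 notes) (three triplet sixteenths span one eighth) = 1; a full sixteenth-note quintuplet (5 notes) (five quintuplet sixteenths span one quarter) = 2; whole = 8; quarter tied to whole (quarter + whole) = 10; dotted quarter = 3; quarter tied to whole (quarter + whole) = 10.
Adding: 8 + 2 + 1 + 2 + 8 + 10 + 3 + 10 = 44.
44 ÷ 4 = 11 beats.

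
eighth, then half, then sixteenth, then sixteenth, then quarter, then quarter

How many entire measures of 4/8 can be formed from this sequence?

2

One bar of 4/8 = 8 sixteenth notes.
Convert each value to sixteenth notes: eighth = 2; half = 8; sixteenth = 1; sixteenth = 1; quarter = 4; quarter = 4.
Altogether 2 + 8 + 1 + 1 + 4 + 4 = 20.
20 ÷ 8 = 2 complete bars with 4 left over.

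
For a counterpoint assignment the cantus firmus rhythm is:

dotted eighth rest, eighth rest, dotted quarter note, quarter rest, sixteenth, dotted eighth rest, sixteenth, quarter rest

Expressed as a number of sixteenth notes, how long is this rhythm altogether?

24

In sixteenth notes: dotted eighth rest = 3; eighth rest = 2; dotted quarter note = 6; quarter rest = 4; sixteenth = 1; dotted eighth rest = 3; sixteenth = 1; quarter rest = 4.
Total: 3 + 2 + 6 + 4 + 1 + 3 + 1 + 4 = 24 sixteenth notes.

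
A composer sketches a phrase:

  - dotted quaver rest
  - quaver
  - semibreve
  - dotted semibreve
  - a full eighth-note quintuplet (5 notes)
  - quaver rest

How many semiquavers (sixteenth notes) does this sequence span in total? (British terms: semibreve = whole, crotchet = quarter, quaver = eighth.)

Working in sixteenth notes: dotted quaver rest = 3; quaver = 2; semibreve = 16; dotted semibreve = 24; a full eighth-note quintuplet (5 notes) (five quintuplet eighths span one half) = 8; quaver rest = 2.
Sum: 3 + 2 + 16 + 24 + 8 + 2 = 55 sixteenth notes.

55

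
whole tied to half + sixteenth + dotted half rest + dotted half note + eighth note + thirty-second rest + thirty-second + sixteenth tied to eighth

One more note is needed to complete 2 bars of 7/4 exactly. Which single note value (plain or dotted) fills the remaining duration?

2 bars of 7/4 = 112 thirty-second notes.
Convert each value to thirty-second notes: whole tied to half (whole + half) = 48; sixteenth = 2; dotted half rest = 24; dotted half note = 24; eighth note = 4; thirty-second rest = 1; thirty-second = 1; sixteenth tied to eighth (sixteenth + eighth) = 6.
Total: 48 + 2 + 24 + 24 + 4 + 1 + 1 + 6 = 110.
Remaining: 112 − 110 = 2 thirty-second notes, which is a sixteenth note.

sixteenth note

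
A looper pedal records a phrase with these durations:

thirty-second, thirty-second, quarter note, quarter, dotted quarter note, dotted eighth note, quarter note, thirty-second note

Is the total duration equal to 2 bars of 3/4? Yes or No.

No

One bar of 3/4 = 24 thirty-second notes, so 2 bars = 48.
In thirty-second notes: thirty-second = 1; thirty-second = 1; quarter note = 8; quarter = 8; dotted quarter note = 12; dotted eighth note = 6; quarter note = 8; thirty-second note = 1.
Adding: 1 + 1 + 8 + 8 + 12 + 6 + 8 + 1 = 45.
45 falls short of 48, so the answer is No.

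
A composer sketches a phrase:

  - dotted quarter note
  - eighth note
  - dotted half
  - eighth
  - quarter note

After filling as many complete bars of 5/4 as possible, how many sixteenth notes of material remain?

6

One bar of 5/4 = 10 eighth notes.
Express everything in eighth notes: dotted quarter note = 3; eighth note = 1; dotted half = 6; eighth = 1; quarter note = 2.
Total: 3 + 1 + 6 + 1 + 2 = 13.
13 ÷ 10 = 1 complete bar with 3 eighth notes remaining = 6 sixteenth notes.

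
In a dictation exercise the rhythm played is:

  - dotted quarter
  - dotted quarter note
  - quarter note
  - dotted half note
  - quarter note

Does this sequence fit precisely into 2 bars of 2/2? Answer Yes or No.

Yes

One bar of 2/2 = 8 eighth notes, so 2 bars = 16.
In eighth notes: dotted quarter = 3; dotted quarter note = 3; quarter note = 2; dotted half note = 6; quarter note = 2.
Adding: 3 + 3 + 2 + 6 + 2 = 16.
16 equals 16, so the answer is Yes.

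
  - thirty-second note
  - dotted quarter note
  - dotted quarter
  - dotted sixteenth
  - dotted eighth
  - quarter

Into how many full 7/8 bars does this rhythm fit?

1

One bar of 7/8 = 28 thirty-second notes.
In thirty-second notes: thirty-second note = 1; dotted quarter note = 12; dotted quarter = 12; dotted sixteenth = 3; dotted eighth = 6; quarter = 8.
Sum: 1 + 12 + 12 + 3 + 6 + 8 = 42.
42 ÷ 28 = 1 complete bar with 14 left over.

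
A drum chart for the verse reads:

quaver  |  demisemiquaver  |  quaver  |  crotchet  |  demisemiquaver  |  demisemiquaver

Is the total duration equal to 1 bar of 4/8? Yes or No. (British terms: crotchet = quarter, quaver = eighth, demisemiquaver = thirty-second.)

One bar of 4/8 = 16 thirty-second notes.
Each duration in thirty-second notes: quaver = 4; demisemiquaver = 1; quaver = 4; crotchet = 8; demisemiquaver = 1; demisemiquaver = 1.
Altogether 4 + 1 + 4 + 8 + 1 + 1 = 19.
19 exceeds 16, so the answer is No.

No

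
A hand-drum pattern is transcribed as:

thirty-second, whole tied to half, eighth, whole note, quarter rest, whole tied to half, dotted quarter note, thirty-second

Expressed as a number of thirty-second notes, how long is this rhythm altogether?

154

Convert each value to thirty-second notes: thirty-second = 1; whole tied to half (whole + half) = 48; eighth = 4; whole note = 32; quarter rest = 8; whole tied to half (whole + half) = 48; dotted quarter note = 12; thirty-second = 1.
Total: 1 + 48 + 4 + 32 + 8 + 48 + 12 + 1 = 154 thirty-second notes.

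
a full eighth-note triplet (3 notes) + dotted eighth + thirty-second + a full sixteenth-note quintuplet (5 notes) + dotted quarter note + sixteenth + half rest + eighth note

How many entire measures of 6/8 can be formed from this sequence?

One bar of 6/8 = 24 thirty-second notes.
Working in thirty-second notes: a full eighth-note triplet (3 notes) (three triplet eighths span one quarter) = 8; dotted eighth = 6; thirty-second = 1; a full sixteenth-note quintuplet (5 notes) (five quintuplet sixteenths span one quarter) = 8; dotted quarter note = 12; sixteenth = 2; half rest = 16; eighth note = 4.
Altogether 8 + 6 + 1 + 8 + 12 + 2 + 16 + 4 = 57.
57 ÷ 24 = 2 complete bars with 9 left over.

2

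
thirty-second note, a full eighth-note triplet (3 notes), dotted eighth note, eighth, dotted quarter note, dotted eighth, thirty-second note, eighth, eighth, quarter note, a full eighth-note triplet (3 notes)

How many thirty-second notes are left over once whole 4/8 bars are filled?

14

One bar of 4/8 = 16 thirty-second notes.
Convert each value to thirty-second notes: thirty-second note = 1; a full eighth-note triplet (3 notes) (three triplet eighths span one quarter) = 8; dotted eighth note = 6; eighth = 4; dotted quarter note = 12; dotted eighth = 6; thirty-second note = 1; eighth = 4; eighth = 4; quarter note = 8; a full eighth-note triplet (3 notes) (three triplet eighths span one quarter) = 8.
Altogether 1 + 8 + 6 + 4 + 12 + 6 + 1 + 4 + 4 + 8 + 8 = 62.
62 ÷ 16 = 3 complete bars with 14 thirty-second notes remaining.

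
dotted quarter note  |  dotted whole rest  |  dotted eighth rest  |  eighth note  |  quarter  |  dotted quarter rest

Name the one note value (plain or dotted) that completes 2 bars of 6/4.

2 bars of 6/4 = 48 sixteenth notes.
Express everything in sixteenth notes: dotted quarter note = 6; dotted whole rest = 24; dotted eighth rest = 3; eighth note = 2; quarter = 4; dotted quarter rest = 6.
Altogether 6 + 24 + 3 + 2 + 4 + 6 = 45.
Remaining: 48 − 45 = 3 sixteenth notes, which is a dotted eighth note.

dotted eighth note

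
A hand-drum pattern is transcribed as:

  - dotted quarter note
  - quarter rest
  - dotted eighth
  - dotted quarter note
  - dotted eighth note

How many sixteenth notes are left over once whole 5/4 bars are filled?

2

One bar of 5/4 = 20 sixteenth notes.
Express everything in sixteenth notes: dotted quarter note = 6; quarter rest = 4; dotted eighth = 3; dotted quarter note = 6; dotted eighth note = 3.
Altogether 6 + 4 + 3 + 6 + 3 = 22.
22 ÷ 20 = 1 complete bar with 2 sixteenth notes remaining.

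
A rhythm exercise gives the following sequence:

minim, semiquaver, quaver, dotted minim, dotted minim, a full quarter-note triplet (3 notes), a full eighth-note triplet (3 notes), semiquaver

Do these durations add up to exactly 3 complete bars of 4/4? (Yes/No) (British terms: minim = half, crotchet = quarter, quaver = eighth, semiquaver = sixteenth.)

Yes

One bar of 4/4 = 16 sixteenth notes, so 3 bars = 48.
In sixteenth notes: minim = 8; semiquaver = 1; quaver = 2; dotted minim = 12; dotted minim = 12; a full quarter-note triplet (3 notes) (three triplet quarters span one half) = 8; a full eighth-note triplet (3 notes) (three triplet eighths span one quarter) = 4; semiquaver = 1.
Adding: 8 + 1 + 2 + 12 + 12 + 8 + 4 + 1 = 48.
48 equals 48, so the answer is Yes.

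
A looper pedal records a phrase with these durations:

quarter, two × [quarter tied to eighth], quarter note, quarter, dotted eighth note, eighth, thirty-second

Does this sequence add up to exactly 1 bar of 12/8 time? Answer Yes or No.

One bar of 12/8 = 48 thirty-second notes.
Express everything in thirty-second notes: quarter = 8; quarter tied to eighth (quarter + eighth) = 12; quarter tied to eighth (quarter + eighth) = 12; quarter note = 8; quarter = 8; dotted eighth note = 6; eighth = 4; thirty-second = 1.
Sum: 8 + 12 + 12 + 8 + 8 + 6 + 4 + 1 = 59.
59 exceeds 48, so the answer is No.

No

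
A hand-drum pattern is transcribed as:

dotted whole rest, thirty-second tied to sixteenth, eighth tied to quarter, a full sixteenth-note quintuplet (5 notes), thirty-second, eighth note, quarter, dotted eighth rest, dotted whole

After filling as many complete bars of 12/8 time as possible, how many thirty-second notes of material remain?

42

One bar of 12/8 = 48 thirty-second notes.
Express everything in thirty-second notes: dotted whole rest = 48; thirty-second tied to sixteenth (thirty-second + sixteenth) = 3; eighth tied to quarter (eighth + quarter) = 12; a full sixteenth-note quintuplet (5 notes) (five quintuplet sixteenths span one quarter) = 8; thirty-second = 1; eighth note = 4; quarter = 8; dotted eighth rest = 6; dotted whole = 48.
Total: 48 + 3 + 12 + 8 + 1 + 4 + 8 + 6 + 48 = 138.
138 ÷ 48 = 2 complete bars with 42 thirty-second notes remaining.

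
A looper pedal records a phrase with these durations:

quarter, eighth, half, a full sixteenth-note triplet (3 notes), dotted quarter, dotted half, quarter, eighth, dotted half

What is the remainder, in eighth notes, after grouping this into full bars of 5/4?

6

One bar of 5/4 = 10 eighth notes.
Each duration in eighth notes: quarter = 2; eighth = 1; half = 4; a full sixteenth-note triplet (3 notes) (three triplet sixteenths span one eighth) = 1; dotted quarter = 3; dotted half = 6; quarter = 2; eighth = 1; dotted half = 6.
Adding: 2 + 1 + 4 + 1 + 3 + 6 + 2 + 1 + 6 = 26.
26 ÷ 10 = 2 complete bars with 6 eighth notes remaining.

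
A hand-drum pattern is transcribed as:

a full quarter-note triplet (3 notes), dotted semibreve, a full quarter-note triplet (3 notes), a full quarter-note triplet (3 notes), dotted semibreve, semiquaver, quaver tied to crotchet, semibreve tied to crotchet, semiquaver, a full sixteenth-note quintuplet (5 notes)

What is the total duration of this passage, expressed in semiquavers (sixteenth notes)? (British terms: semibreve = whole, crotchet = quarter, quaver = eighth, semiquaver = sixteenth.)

Convert each value to sixteenth notes: a full quarter-note triplet (3 notes) (three triplet quarters span one half) = 8; dotted semibreve = 24; a full quarter-note triplet (3 notes) (three triplet quarters span one half) = 8; a full quarter-note triplet (3 notes) (three triplet quarters span one half) = 8; dotted semibreve = 24; semiquaver = 1; quaver tied to crotchet (quaver + crotchet) = 6; semibreve tied to crotchet (semibreve + crotchet) = 20; semiquaver = 1; a full sixteenth-note quintuplet (5 notes) (five quintuplet sixteenths span one quarter) = 4.
Adding: 8 + 24 + 8 + 8 + 24 + 1 + 6 + 20 + 1 + 4 = 104 sixteenth notes.

104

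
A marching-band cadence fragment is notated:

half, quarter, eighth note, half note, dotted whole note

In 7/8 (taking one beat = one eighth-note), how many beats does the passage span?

One eighth-note beat = 2 sixteenth notes.
Express everything in sixteenth notes: half = 8; quarter = 4; eighth note = 2; half note = 8; dotted whole note = 24.
Total: 8 + 4 + 2 + 8 + 24 = 46.
46 ÷ 2 = 23 beats.

23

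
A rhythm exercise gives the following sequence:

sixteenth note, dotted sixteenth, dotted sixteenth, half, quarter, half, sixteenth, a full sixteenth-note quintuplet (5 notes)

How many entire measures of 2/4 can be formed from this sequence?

One bar of 2/4 = 16 thirty-second notes.
In thirty-second notes: sixteenth note = 2; dotted sixteenth = 3; dotted sixteenth = 3; half = 16; quarter = 8; half = 16; sixteenth = 2; a full sixteenth-note quintuplet (5 notes) (five quintuplet sixteenths span one quarter) = 8.
Adding: 2 + 3 + 3 + 16 + 8 + 16 + 2 + 8 = 58.
58 ÷ 16 = 3 complete bars with 10 left over.

3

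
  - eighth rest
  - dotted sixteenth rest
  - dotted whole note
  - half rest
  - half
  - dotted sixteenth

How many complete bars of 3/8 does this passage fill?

7

One bar of 3/8 = 12 thirty-second notes.
In thirty-second notes: eighth rest = 4; dotted sixteenth rest = 3; dotted whole note = 48; half rest = 16; half = 16; dotted sixteenth = 3.
Sum: 4 + 3 + 48 + 16 + 16 + 3 = 90.
90 ÷ 12 = 7 complete bars with 6 left over.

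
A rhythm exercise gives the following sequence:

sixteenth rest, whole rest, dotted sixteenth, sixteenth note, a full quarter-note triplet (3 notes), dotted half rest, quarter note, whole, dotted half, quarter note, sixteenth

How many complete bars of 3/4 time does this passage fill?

One bar of 3/4 = 24 thirty-second notes.
Each duration in thirty-second notes: sixteenth rest = 2; whole rest = 32; dotted sixteenth = 3; sixteenth note = 2; a full quarter-note triplet (3 notes) (three triplet quarters span one half) = 16; dotted half rest = 24; quarter note = 8; whole = 32; dotted half = 24; quarter note = 8; sixteenth = 2.
Sum: 2 + 32 + 3 + 2 + 16 + 24 + 8 + 32 + 24 + 8 + 2 = 153.
153 ÷ 24 = 6 complete bars with 9 left over.

6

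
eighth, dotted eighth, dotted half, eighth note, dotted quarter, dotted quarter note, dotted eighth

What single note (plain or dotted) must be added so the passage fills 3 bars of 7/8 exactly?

3 bars of 7/8 = 42 sixteenth notes.
Each duration in sixteenth notes: eighth = 2; dotted eighth = 3; dotted half = 12; eighth note = 2; dotted quarter = 6; dotted quarter note = 6; dotted eighth = 3.
Adding: 2 + 3 + 12 + 2 + 6 + 6 + 3 = 34.
Remaining: 42 − 34 = 8 sixteenth notes, which is a half note.

half note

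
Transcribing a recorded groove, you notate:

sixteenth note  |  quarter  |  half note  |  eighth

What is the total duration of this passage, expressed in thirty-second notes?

30

In thirty-second notes: sixteenth note = 2; quarter = 8; half note = 16; eighth = 4.
Adding: 2 + 8 + 16 + 4 = 30 thirty-second notes.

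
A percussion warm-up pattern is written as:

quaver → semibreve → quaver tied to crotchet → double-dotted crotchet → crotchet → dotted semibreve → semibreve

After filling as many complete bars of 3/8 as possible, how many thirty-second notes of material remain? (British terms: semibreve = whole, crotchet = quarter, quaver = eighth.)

One bar of 3/8 = 6 sixteenth notes.
Each duration in sixteenth notes: quaver = 2; semibreve = 16; quaver tied to crotchet (quaver + crotchet) = 6; double-dotted crotchet = 7; crotchet = 4; dotted semibreve = 24; semibreve = 16.
Total: 2 + 16 + 6 + 7 + 4 + 24 + 16 = 75.
75 ÷ 6 = 12 complete bars with 3 sixteenth notes remaining = 6 thirty-second notes.

6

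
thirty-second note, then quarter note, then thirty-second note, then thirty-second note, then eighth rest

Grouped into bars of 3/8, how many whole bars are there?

1

One bar of 3/8 = 12 thirty-second notes.
Convert each value to thirty-second notes: thirty-second note = 1; quarter note = 8; thirty-second note = 1; thirty-second note = 1; eighth rest = 4.
Adding: 1 + 8 + 1 + 1 + 4 = 15.
15 ÷ 12 = 1 complete bar with 3 left over.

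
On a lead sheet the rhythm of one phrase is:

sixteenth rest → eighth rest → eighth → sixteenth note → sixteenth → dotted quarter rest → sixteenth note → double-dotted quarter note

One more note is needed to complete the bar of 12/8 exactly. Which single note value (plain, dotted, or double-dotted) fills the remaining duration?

dotted eighth note

The bar of 12/8 = 24 sixteenth notes.
In sixteenth notes: sixteenth rest = 1; eighth rest = 2; eighth = 2; sixteenth note = 1; sixteenth = 1; dotted quarter rest = 6; sixteenth note = 1; double-dotted quarter note = 7.
Altogether 1 + 2 + 2 + 1 + 1 + 6 + 1 + 7 = 21.
Remaining: 24 − 21 = 3 sixteenth notes, which is a dotted eighth note.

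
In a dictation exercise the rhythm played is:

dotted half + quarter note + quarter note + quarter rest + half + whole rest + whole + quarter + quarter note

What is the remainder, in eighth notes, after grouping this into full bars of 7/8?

1

One bar of 7/8 = 7 eighth notes.
Convert each value to eighth notes: dotted half = 6; quarter note = 2; quarter note = 2; quarter rest = 2; half = 4; whole rest = 8; whole = 8; quarter = 2; quarter note = 2.
Adding: 6 + 2 + 2 + 2 + 4 + 8 + 8 + 2 + 2 = 36.
36 ÷ 7 = 5 complete bars with 1 eighth note remaining.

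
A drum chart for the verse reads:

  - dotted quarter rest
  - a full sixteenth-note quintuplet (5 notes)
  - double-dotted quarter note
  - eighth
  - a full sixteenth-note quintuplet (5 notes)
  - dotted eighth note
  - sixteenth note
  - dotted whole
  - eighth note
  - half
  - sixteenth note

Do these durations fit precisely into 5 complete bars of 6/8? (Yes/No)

One bar of 6/8 = 12 sixteenth notes, so 5 bars = 60.
Each duration in sixteenth notes: dotted quarter rest = 6; a full sixteenth-note quintuplet (5 notes) (five quintuplet sixteenths span one quarter) = 4; double-dotted quarter note = 7; eighth = 2; a full sixteenth-note quintuplet (5 notes) (five quintuplet sixteenths span one quarter) = 4; dotted eighth note = 3; sixteenth note = 1; dotted whole = 24; eighth note = 2; half = 8; sixteenth note = 1.
Adding: 6 + 4 + 7 + 2 + 4 + 3 + 1 + 24 + 2 + 8 + 1 = 62.
62 exceeds 60, so the answer is No.

No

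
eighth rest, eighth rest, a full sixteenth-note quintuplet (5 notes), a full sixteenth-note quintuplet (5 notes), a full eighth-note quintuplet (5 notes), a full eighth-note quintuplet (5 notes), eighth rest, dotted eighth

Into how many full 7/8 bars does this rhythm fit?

One bar of 7/8 = 14 sixteenth notes.
Convert each value to sixteenth notes: eighth rest = 2; eighth rest = 2; a full sixteenth-note quintuplet (5 notes) (five quintuplet sixteenths span one quarter) = 4; a full sixteenth-note quintuplet (5 notes) (five quintuplet sixteenths span one quarter) = 4; a full eighth-note quintuplet (5 notes) (five quintuplet eighths span one half) = 8; a full eighth-note quintuplet (5 notes) (five quintuplet eighths span one half) = 8; eighth rest = 2; dotted eighth = 3.
Sum: 2 + 2 + 4 + 4 + 8 + 8 + 2 + 3 = 33.
33 ÷ 14 = 2 complete bars with 5 left over.

2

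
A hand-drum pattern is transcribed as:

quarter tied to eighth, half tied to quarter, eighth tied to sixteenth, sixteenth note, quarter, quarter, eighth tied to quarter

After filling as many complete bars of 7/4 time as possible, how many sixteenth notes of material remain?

8

One bar of 7/4 = 28 sixteenth notes.
Each duration in sixteenth notes: quarter tied to eighth (quarter + eighth) = 6; half tied to quarter (half + quarter) = 12; eighth tied to sixteenth (eighth + sixteenth) = 3; sixteenth note = 1; quarter = 4; quarter = 4; eighth tied to quarter (eighth + quarter) = 6.
Altogether 6 + 12 + 3 + 1 + 4 + 4 + 6 = 36.
36 ÷ 28 = 1 complete bar with 8 sixteenth notes remaining.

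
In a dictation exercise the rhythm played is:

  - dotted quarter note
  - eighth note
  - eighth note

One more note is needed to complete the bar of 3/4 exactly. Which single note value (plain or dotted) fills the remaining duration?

eighth note

The bar of 3/4 = 6 eighth notes.
Express everything in eighth notes: dotted quarter note = 3; eighth note = 1; eighth note = 1.
Adding: 3 + 1 + 1 = 5.
Remaining: 6 − 5 = 1 eighth note, which is a eighth note.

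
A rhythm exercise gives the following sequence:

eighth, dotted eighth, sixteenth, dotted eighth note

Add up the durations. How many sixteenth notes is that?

9

Working in sixteenth notes: eighth = 2; dotted eighth = 3; sixteenth = 1; dotted eighth note = 3.
Total: 2 + 3 + 1 + 3 = 9 sixteenth notes.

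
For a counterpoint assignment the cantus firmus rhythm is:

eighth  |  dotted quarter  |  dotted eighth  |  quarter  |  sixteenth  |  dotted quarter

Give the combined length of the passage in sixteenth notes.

Convert each value to sixteenth notes: eighth = 2; dotted quarter = 6; dotted eighth = 3; quarter = 4; sixteenth = 1; dotted quarter = 6.
Sum: 2 + 6 + 3 + 4 + 1 + 6 = 22 sixteenth notes.

22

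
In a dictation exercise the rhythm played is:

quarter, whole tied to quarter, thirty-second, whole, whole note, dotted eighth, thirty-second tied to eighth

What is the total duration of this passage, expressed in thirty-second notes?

Each duration in thirty-second notes: quarter = 8; whole tied to quarter (whole + quarter) = 40; thirty-second = 1; whole = 32; whole note = 32; dotted eighth = 6; thirty-second tied to eighth (thirty-second + eighth) = 5.
Adding: 8 + 40 + 1 + 32 + 32 + 6 + 5 = 124 thirty-second notes.

124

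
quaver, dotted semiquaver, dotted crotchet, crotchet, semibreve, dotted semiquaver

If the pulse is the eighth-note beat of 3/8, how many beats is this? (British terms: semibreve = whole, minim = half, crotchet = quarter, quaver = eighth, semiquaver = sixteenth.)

One eighth-note beat = 4 thirty-second notes.
In thirty-second notes: quaver = 4; dotted semiquaver = 3; dotted crotchet = 12; crotchet = 8; semibreve = 32; dotted semiquaver = 3.
Total: 4 + 3 + 12 + 8 + 32 + 3 = 62.
62 ÷ 4 = 15.5 beats.

15.5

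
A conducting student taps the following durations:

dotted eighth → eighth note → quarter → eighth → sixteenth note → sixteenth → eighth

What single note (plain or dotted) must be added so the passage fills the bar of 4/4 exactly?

The bar of 4/4 = 16 sixteenth notes.
Express everything in sixteenth notes: dotted eighth = 3; eighth note = 2; quarter = 4; eighth = 2; sixteenth note = 1; sixteenth = 1; eighth = 2.
Altogether 3 + 2 + 4 + 2 + 1 + 1 + 2 = 15.
Remaining: 16 − 15 = 1 sixteenth note, which is a sixteenth note.

sixteenth note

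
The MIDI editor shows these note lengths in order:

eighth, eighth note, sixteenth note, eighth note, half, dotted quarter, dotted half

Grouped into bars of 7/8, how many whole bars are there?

One bar of 7/8 = 14 sixteenth notes.
Each duration in sixteenth notes: eighth = 2; eighth note = 2; sixteenth note = 1; eighth note = 2; half = 8; dotted quarter = 6; dotted half = 12.
Sum: 2 + 2 + 1 + 2 + 8 + 6 + 12 = 33.
33 ÷ 14 = 2 complete bars with 5 left over.

2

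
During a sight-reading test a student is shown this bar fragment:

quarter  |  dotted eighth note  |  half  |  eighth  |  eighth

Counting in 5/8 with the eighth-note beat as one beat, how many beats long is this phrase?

One eighth-note beat = 2 sixteenth notes.
Convert each value to sixteenth notes: quarter = 4; dotted eighth note = 3; half = 8; eighth = 2; eighth = 2.
Altogether 4 + 3 + 8 + 2 + 2 = 19.
19 ÷ 2 = 9.5 beats.

9.5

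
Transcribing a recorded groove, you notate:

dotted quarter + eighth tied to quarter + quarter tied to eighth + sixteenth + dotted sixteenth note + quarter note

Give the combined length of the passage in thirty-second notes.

49

Each duration in thirty-second notes: dotted quarter = 12; eighth tied to quarter (eighth + quarter) = 12; quarter tied to eighth (quarter + eighth) = 12; sixteenth = 2; dotted sixteenth note = 3; quarter note = 8.
Total: 12 + 12 + 12 + 2 + 3 + 8 = 49 thirty-second notes.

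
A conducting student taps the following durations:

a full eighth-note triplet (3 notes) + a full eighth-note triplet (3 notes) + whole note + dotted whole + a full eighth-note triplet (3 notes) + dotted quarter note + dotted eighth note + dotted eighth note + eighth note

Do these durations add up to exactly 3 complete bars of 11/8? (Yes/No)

One bar of 11/8 = 22 sixteenth notes, so 3 bars = 66.
Working in sixteenth notes: a full eighth-note triplet (3 notes) (three triplet eighths span one quarter) = 4; a full eighth-note triplet (3 notes) (three triplet eighths span one quarter) = 4; whole note = 16; dotted whole = 24; a full eighth-note triplet (3 notes) (three triplet eighths span one quarter) = 4; dotted quarter note = 6; dotted eighth note = 3; dotted eighth note = 3; eighth note = 2.
Total: 4 + 4 + 16 + 24 + 4 + 6 + 3 + 3 + 2 = 66.
66 equals 66, so the answer is Yes.

Yes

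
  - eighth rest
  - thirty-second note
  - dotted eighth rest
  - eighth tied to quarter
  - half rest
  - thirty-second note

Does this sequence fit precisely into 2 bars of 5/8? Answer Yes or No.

Yes

One bar of 5/8 = 20 thirty-second notes, so 2 bars = 40.
In thirty-second notes: eighth rest = 4; thirty-second note = 1; dotted eighth rest = 6; eighth tied to quarter (eighth + quarter) = 12; half rest = 16; thirty-second note = 1.
Altogether 4 + 1 + 6 + 12 + 16 + 1 = 40.
40 equals 40, so the answer is Yes.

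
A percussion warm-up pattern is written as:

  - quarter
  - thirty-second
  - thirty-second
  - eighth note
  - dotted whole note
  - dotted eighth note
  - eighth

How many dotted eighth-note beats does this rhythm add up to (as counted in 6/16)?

One dotted eighth-note beat = 6 thirty-second notes.
Express everything in thirty-second notes: quarter = 8; thirty-second = 1; thirty-second = 1; eighth note = 4; dotted whole note = 48; dotted eighth note = 6; eighth = 4.
Total: 8 + 1 + 1 + 4 + 48 + 6 + 4 = 72.
72 ÷ 6 = 12 beats.

12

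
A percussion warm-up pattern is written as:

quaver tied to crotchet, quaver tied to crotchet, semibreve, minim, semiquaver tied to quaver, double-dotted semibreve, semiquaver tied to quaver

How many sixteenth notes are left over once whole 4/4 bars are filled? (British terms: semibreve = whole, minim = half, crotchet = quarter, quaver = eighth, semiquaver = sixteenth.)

One bar of 4/4 = 16 sixteenth notes.
In sixteenth notes: quaver tied to crotchet (quaver + crotchet) = 6; quaver tied to crotchet (quaver + crotchet) = 6; semibreve = 16; minim = 8; semiquaver tied to quaver (semiquaver + quaver) = 3; double-dotted semibreve = 28; semiquaver tied to quaver (semiquaver + quaver) = 3.
Total: 6 + 6 + 16 + 8 + 3 + 28 + 3 = 70.
70 ÷ 16 = 4 complete bars with 6 sixteenth notes remaining.

6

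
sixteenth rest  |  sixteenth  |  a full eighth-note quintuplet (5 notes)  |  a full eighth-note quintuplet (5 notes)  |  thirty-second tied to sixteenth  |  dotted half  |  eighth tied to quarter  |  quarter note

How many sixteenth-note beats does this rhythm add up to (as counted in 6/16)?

One sixteenth-note beat = 2 thirty-second notes.
Each duration in thirty-second notes: sixteenth rest = 2; sixteenth = 2; a full eighth-note quintuplet (5 notes) (five quintuplet eighths span one half) = 16; a full eighth-note quintuplet (5 notes) (five quintuplet eighths span one half) = 16; thirty-second tied to sixteenth (thirty-second + sixteenth) = 3; dotted half = 24; eighth tied to quarter (eighth + quarter) = 12; quarter note = 8.
Sum: 2 + 2 + 16 + 16 + 3 + 24 + 12 + 8 = 83.
83 ÷ 2 = 41.5 beats.

41.5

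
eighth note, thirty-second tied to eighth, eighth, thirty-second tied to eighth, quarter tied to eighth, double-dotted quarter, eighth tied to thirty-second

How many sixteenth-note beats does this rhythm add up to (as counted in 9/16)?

24.5

One sixteenth-note beat = 2 thirty-second notes.
Each duration in thirty-second notes: eighth note = 4; thirty-second tied to eighth (thirty-second + eighth) = 5; eighth = 4; thirty-second tied to eighth (thirty-second + eighth) = 5; quarter tied to eighth (quarter + eighth) = 12; double-dotted quarter = 14; eighth tied to thirty-second (eighth + thirty-second) = 5.
Altogether 4 + 5 + 4 + 5 + 12 + 14 + 5 = 49.
49 ÷ 2 = 24.5 beats.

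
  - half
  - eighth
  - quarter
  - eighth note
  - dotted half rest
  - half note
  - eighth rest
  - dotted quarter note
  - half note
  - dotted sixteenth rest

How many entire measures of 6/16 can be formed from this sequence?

One bar of 6/16 = 12 thirty-second notes.
In thirty-second notes: half = 16; eighth = 4; quarter = 8; eighth note = 4; dotted half rest = 24; half note = 16; eighth rest = 4; dotted quarter note = 12; half note = 16; dotted sixteenth rest = 3.
Sum: 16 + 4 + 8 + 4 + 24 + 16 + 4 + 12 + 16 + 3 = 107.
107 ÷ 12 = 8 complete bars with 11 left over.

8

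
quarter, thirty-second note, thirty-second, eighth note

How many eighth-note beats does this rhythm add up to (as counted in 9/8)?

One eighth-note beat = 4 thirty-second notes.
Convert each value to thirty-second notes: quarter = 8; thirty-second note = 1; thirty-second = 1; eighth note = 4.
Adding: 8 + 1 + 1 + 4 = 14.
14 ÷ 4 = 3.5 beats.

3.5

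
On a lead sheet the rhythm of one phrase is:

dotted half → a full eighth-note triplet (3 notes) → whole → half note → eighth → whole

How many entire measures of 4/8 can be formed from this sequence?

One bar of 4/8 = 4 eighth notes.
Working in eighth notes: dotted half = 6; a full eighth-note triplet (3 notes) (three triplet eighths span one quarter) = 2; whole = 8; half note = 4; eighth = 1; whole = 8.
Total: 6 + 2 + 8 + 4 + 1 + 8 = 29.
29 ÷ 4 = 7 complete bars with 1 left over.

7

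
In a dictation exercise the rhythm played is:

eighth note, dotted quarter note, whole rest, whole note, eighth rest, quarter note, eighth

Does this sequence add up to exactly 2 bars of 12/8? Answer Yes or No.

One bar of 12/8 = 12 eighth notes, so 2 bars = 24.
Convert each value to eighth notes: eighth note = 1; dotted quarter note = 3; whole rest = 8; whole note = 8; eighth rest = 1; quarter note = 2; eighth = 1.
Total: 1 + 3 + 8 + 8 + 1 + 2 + 1 = 24.
24 equals 24, so the answer is Yes.

Yes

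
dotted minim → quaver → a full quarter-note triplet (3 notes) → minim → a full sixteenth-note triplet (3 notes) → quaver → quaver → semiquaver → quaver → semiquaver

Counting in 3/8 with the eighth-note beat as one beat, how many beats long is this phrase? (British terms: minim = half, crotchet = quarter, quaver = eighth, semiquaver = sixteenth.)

20

One eighth-note beat = 2 sixteenth notes.
Each duration in sixteenth notes: dotted minim = 12; quaver = 2; a full quarter-note triplet (3 notes) (three triplet quarters span one half) = 8; minim = 8; a full sixteenth-note triplet (3 notes) (three triplet sixteenths span one eighth) = 2; quaver = 2; quaver = 2; semiquaver = 1; quaver = 2; semiquaver = 1.
Sum: 12 + 2 + 8 + 8 + 2 + 2 + 2 + 1 + 2 + 1 = 40.
40 ÷ 2 = 20 beats.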